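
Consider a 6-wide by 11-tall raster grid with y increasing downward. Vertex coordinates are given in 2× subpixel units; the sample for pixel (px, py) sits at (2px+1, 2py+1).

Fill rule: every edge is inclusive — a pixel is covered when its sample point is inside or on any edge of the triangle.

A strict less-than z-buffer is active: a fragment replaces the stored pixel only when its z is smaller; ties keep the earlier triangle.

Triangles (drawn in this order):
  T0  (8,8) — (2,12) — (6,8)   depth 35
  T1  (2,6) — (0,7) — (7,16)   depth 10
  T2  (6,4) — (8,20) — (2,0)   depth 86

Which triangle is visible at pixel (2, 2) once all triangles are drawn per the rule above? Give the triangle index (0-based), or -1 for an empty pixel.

T0:
  2·area = 8
  edge (8, 8)→(2, 12): d=(-6,4) inclusive
  edge (2, 12)→(6, 8): d=(4,-4) inclusive
  edge (6, 8)→(8, 8): d=(2,0) inclusive
    (5,1)@(11, 3): e=[18,0,-10] → ·  [on edge]
    (4,2)@(9, 5): e=[14,0,-6] → ·  [on edge]
    (3,3)@(7, 7): e=[10,0,-2] → ·  [on edge]
    (2,4)@(5, 9): e=[6,0,2] → #  [on edge]
    (3,4)@(7, 9): e=[-2,8,2] → ·
    (1,5)@(3, 11): e=[2,0,6] → #  [on edge]
    (2,5)@(5, 11): e=[-6,8,6] → ·
    (0,6)@(1, 13): e=[-2,0,10] → ·  [on edge]
    (1,6)@(3, 13): e=[-10,8,10] → ·
  covered (2 px):
    · · · · · ·
    · · · · · ·
    · · · · · ·
    · · · · · ·
    · · # · · ·
    · # · · · ·
    · · · · · ·
    · · · · · ·
    · · · · · ·
    · · · · · ·
    · · · · · ·
T1:
  2·area = 25  (B↔C swapped to make it positive)
  edge (2, 6)→(7, 16): d=(5,10) inclusive
  edge (7, 16)→(0, 7): d=(-7,-9) inclusive
  edge (0, 7)→(2, 6): d=(2,-1) inclusive
    (0,3)@(1, 7): e=[15,9,1] → #
    (1,3)@(3, 7): e=[-5,27,3] → ·
    (0,4)@(1, 9): e=[25,-5,5] → ·
    (1,4)@(3, 9): e=[5,13,7] → #
    (2,4)@(5, 9): e=[-15,31,9] → ·
    (1,5)@(3, 11): e=[15,-1,11] → ·
    (2,6)@(5, 13): e=[5,3,17] → #
    (3,6)@(7, 13): e=[-15,21,19] → ·
    (2,7)@(5, 15): e=[15,-11,21] → ·
  covered (3 px):
    · · · · · ·
    · · · · · ·
    · · · · · ·
    # · · · · ·
    · # · · · ·
    · · · · · ·
    · · # · · ·
    · · · · · ·
    · · · · · ·
    · · · · · ·
    · · · · · ·
T2:
  2·area = 56
  edge (6, 4)→(8, 20): d=(2,16) inclusive
  edge (8, 20)→(2, 0): d=(-6,-20) inclusive
  edge (2, 0)→(6, 4): d=(4,4) inclusive
    (1,0)@(3, 1): e=[42,14,0] → #  [on edge]
    (2,0)@(5, 1): e=[10,54,-8] → ·
    (1,1)@(3, 3): e=[46,2,8] → #
    (2,1)@(5, 3): e=[14,42,0] → #  [on edge]
    (3,1)@(7, 3): e=[-18,82,-8] → ·
    (1,2)@(3, 5): e=[50,-10,16] → ·
    (2,2)@(5, 5): e=[18,30,8] → #
    (3,2)@(7, 5): e=[-14,70,0] → ·  [on edge]
    (2,3)@(5, 7): e=[22,18,16] → #
    (3,3)@(7, 7): e=[-10,58,8] → ·
    (4,3)@(9, 7): e=[-42,98,0] → ·  [on edge]
    (2,4)@(5, 9): e=[26,6,24] → #
    (5,4)@(11, 9): e=[-70,126,0] → ·  [on edge]
  covered (8 px):
    · # · · · ·
    · # # · · ·
    · · # · · ·
    · · # · · ·
    · · # · · ·
    · · · · · ·
    · · · # · ·
    · · · # · ·
    · · · · · ·
    · · · · · ·
    · · · · · ·

Z-buffer (winner per pixel, '.' = empty):
  . 2 . . . .
  . 2 2 . . .
  . . 2 . . .
  1 . 2 . . .
  . 1 0 . . .
  . 0 . . . .
  . . 1 2 . .
  . . . 2 . .
  . . . . . .
  . . . . . .
  . . . . . .

Final: 2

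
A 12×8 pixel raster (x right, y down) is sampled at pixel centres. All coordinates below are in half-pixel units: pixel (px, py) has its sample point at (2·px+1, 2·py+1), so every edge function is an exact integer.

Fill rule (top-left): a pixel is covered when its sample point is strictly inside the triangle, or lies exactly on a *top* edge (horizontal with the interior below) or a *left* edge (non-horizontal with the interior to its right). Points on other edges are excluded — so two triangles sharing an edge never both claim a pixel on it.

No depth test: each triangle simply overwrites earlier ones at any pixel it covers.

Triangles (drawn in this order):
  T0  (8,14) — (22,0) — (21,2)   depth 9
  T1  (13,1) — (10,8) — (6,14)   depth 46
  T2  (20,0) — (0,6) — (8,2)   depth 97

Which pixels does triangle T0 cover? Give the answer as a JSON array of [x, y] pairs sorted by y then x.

T0:
  2·area = 14
  edge (8, 14)→(22, 0): d=(14,-14) top-left  bias=+0
  edge (22, 0)→(21, 2): d=(-1,2) right/bottom  bias=-1
  edge (21, 2)→(8, 14): d=(-13,12) right/bottom  bias=-1
    (10,0)@(21, 1): e=[0,1,13] → #  [on edge]
    (11,0)@(23, 1): e=[28,-3,-11] → ·
    (9,1)@(19, 3): e=[0,3,11] → #  [on edge]
    (10,1)@(21, 3): e=[28,-1,-13] → ·
    (8,2)@(17, 5): e=[0,5,9] → #  [on edge]
    (9,2)@(19, 5): e=[28,1,-15] → ·
    (7,3)@(15, 7): e=[0,7,7] → #  [on edge]
    (8,3)@(17, 7): e=[28,3,-17] → ·
    (6,4)@(13, 9): e=[0,9,5] → #  [on edge]
    (7,4)@(15, 9): e=[28,5,-19] → ·
    (5,5)@(11, 11): e=[0,11,3] → #  [on edge]
    (6,5)@(13, 11): e=[28,7,-21] → ·
    (4,6)@(9, 13): e=[0,13,1] → #  [on edge]
    (3,7)@(7, 15): e=[0,15,-1] → ·  [on edge]
  covered (7 px):
    · · · · · · · · · · # ·
    · · · · · · · · · # · ·
    · · · · · · · · # · · ·
    · · · · · · · # · · · ·
    · · · · · · # · · · · ·
    · · · · · # · · · · · ·
    · · · · # · · · · · · ·
    · · · · · · · · · · · ·
T1:
  2·area = 10
  edge (13, 1)→(10, 8): d=(-3,7) right/bottom  bias=-1
  edge (10, 8)→(6, 14): d=(-4,6) right/bottom  bias=-1
  edge (6, 14)→(13, 1): d=(7,-13) top-left  bias=+0
    (6,0)@(13, 1): e=[0,10,0] → ·  [on edge]
    (5,2)@(11, 5): e=[2,6,2] → #
    (6,2)@(13, 5): e=[-12,-6,28] → ·
    (5,3)@(11, 7): e=[-4,-2,16] → ·
    (4,4)@(9, 9): e=[4,2,4] → #
    (5,4)@(11, 9): e=[-10,-10,30] → ·
    (4,5)@(9, 11): e=[-2,-6,18] → ·
    (3,7)@(7, 15): e=[0,-10,20] → ·  [on edge]
  covered (2 px):
    · · · · · · · · · · · ·
    · · · · · · · · · · · ·
    · · · · · # · · · · · ·
    · · · · · · · · · · · ·
    · · · · # · · · · · · ·
    · · · · · · · · · · · ·
    · · · · · · · · · · · ·
    · · · · · · · · · · · ·
T2:
  2·area = 32
  edge (20, 0)→(0, 6): d=(-20,6) right/bottom  bias=-1
  edge (0, 6)→(8, 2): d=(8,-4) top-left  bias=+0
  edge (8, 2)→(20, 0): d=(12,-2) top-left  bias=+0
    (7,0)@(15, 1): e=[10,20,2] → #
    (8,0)@(17, 1): e=[-2,28,6] → ·
    (3,1)@(7, 3): e=[18,4,10] → #
    (4,1)@(9, 3): e=[6,12,14] → #
    (5,1)@(11, 3): e=[-6,20,18] → ·
    (7,1)@(15, 3): e=[-30,36,26] → ·
    (1,2)@(3, 5): e=[2,4,26] → #
    (2,2)@(5, 5): e=[-10,12,30] → ·
    (3,2)@(7, 5): e=[-22,20,34] → ·
    (4,2)@(9, 5): e=[-34,28,38] → ·
    (1,3)@(3, 7): e=[-38,20,50] → ·
  covered (4 px):
    · · · · · · · # · · · ·
    · · · # # · · · · · · ·
    · # · · · · · · · · · ·
    · · · · · · · · · · · ·
    · · · · · · · · · · · ·
    · · · · · · · · · · · ·
    · · · · · · · · · · · ·
    · · · · · · · · · · · ·

Result: [[10,0],[9,1],[8,2],[7,3],[6,4],[5,5],[4,6]]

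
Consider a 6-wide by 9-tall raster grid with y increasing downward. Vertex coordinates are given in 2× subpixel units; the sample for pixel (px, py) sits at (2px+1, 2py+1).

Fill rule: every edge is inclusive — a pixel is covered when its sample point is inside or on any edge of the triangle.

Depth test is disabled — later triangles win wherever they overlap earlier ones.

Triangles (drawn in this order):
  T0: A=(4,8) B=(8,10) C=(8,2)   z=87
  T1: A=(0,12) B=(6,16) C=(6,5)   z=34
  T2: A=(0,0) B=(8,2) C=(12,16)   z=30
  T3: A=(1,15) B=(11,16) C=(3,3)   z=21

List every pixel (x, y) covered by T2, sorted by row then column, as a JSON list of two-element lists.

T0:
  2·area = 32  (B↔C swapped to make it positive)
  edge (4, 8)→(8, 2): d=(4,-6) inclusive
  edge (8, 2)→(8, 10): d=(0,8) inclusive
  edge (8, 10)→(4, 8): d=(-4,-2) inclusive
    (3,2)@(7, 5): e=[6,8,18] → █
    (4,2)@(9, 5): e=[18,-8,22] → ·
    (2,3)@(5, 7): e=[2,24,6] → █
    (4,3)@(9, 7): e=[26,-8,14] → ·
    (2,4)@(5, 9): e=[10,24,-2] → ·
    (3,4)@(7, 9): e=[22,8,2] → █
    (4,4)@(9, 9): e=[34,-8,6] → ·
    (3,5)@(7, 11): e=[30,8,-6] → ·
  covered (4 px):
    · · · · · ·
    · · · · · ·
    · · · █ · ·
    · · █ █ · ·
    · · · █ · ·
    · · · · · ·
    · · · · · ·
    · · · · · ·
    · · · · · ·
T1:
  2·area = 66  (B↔C swapped to make it positive)
  edge (0, 12)→(6, 5): d=(6,-7) inclusive
  edge (6, 5)→(6, 16): d=(0,11) inclusive
  edge (6, 16)→(0, 12): d=(-6,-4) inclusive
    (2,3)@(5, 7): e=[5,11,50] → █
    (3,3)@(7, 7): e=[19,-11,58] → ·
    (1,4)@(3, 9): e=[3,33,30] → █
    (3,4)@(7, 9): e=[31,-11,46] → ·
    (0,5)@(1, 11): e=[1,55,10] → █
    (3,5)@(7, 11): e=[43,-11,34] → ·
    (0,6)@(1, 13): e=[13,55,-2] → ·
    (1,6)@(3, 13): e=[27,33,6] → █
    (3,6)@(7, 13): e=[55,-11,22] → ·
    (1,7)@(3, 15): e=[39,33,-6] → ·
    (2,7)@(5, 15): e=[53,11,2] → █
    (3,7)@(7, 15): e=[67,-11,10] → ·
  covered (9 px):
    · · · · · ·
    · · · · · ·
    · · · · · ·
    · · █ · · ·
    · █ █ · · ·
    █ █ █ · · ·
    · █ █ · · ·
    · · █ · · ·
    · · · · · ·
T2:
  2·area = 104
  edge (0, 0)→(8, 2): d=(8,2) inclusive
  edge (8, 2)→(12, 16): d=(4,14) inclusive
  edge (12, 16)→(0, 0): d=(-12,-16) inclusive
    (0,0)@(1, 1): e=[6,94,4] → █
    (1,0)@(3, 1): e=[2,66,36] → █
    (2,0)@(5, 1): e=[-2,38,68] → ·
    (0,1)@(1, 3): e=[22,102,-20] → ·
    (1,1)@(3, 3): e=[18,74,12] → █
    (2,1)@(5, 3): e=[14,46,44] → █
    (3,1)@(7, 3): e=[10,18,76] → █
    (4,1)@(9, 3): e=[6,-10,108] → ·
    (1,2)@(3, 5): e=[34,82,-12] → ·
    (2,2)@(5, 5): e=[30,54,20] → █
    (4,2)@(9, 5): e=[22,-2,84] → ·
    (2,3)@(5, 7): e=[46,62,-4] → ·
  covered (13 px):
    █ █ · · · ·
    · █ █ █ · ·
    · · █ █ · ·
    · · · █ █ ·
    · · · █ █ ·
    · · · · █ ·
    · · · · · █
    · · · · · ·
    · · · · · ·
T3:
  2·area = 122  (B↔C swapped to make it positive)
  edge (1, 15)→(3, 3): d=(2,-12) inclusive
  edge (3, 3)→(11, 16): d=(8,13) inclusive
  edge (11, 16)→(1, 15): d=(-10,-1) inclusive
    (1,1)@(3, 3): e=[0,0,122] → █  [on edge]
    (2,1)@(5, 3): e=[24,-26,124] → ·
    (1,2)@(3, 5): e=[4,16,102] → █
    (2,2)@(5, 5): e=[28,-10,104] → ·
    (1,3)@(3, 7): e=[8,32,82] → █
    (2,3)@(5, 7): e=[32,6,84] → █
    (3,3)@(7, 7): e=[56,-20,86] → ·
    (1,4)@(3, 9): e=[12,48,62] → █
    (3,4)@(7, 9): e=[60,-4,66] → ·
    (1,5)@(3, 11): e=[16,64,42] → █
    (3,5)@(7, 11): e=[64,12,46] → █
    (4,5)@(9, 11): e=[88,-14,48] → ·
    (0,7)@(1, 15): e=[0,122,0] → █  [on edge]
  covered (18 px):
    · · · · · ·
    · █ · · · ·
    · █ · · · ·
    · █ █ · · ·
    · █ █ · · ·
    · █ █ █ · ·
    · █ █ █ █ ·
    █ █ █ █ █ ·
    · · · · · ·

Answer: [[0,0],[1,0],[1,1],[2,1],[3,1],[2,2],[3,2],[3,3],[4,3],[3,4],[4,4],[4,5],[5,6]]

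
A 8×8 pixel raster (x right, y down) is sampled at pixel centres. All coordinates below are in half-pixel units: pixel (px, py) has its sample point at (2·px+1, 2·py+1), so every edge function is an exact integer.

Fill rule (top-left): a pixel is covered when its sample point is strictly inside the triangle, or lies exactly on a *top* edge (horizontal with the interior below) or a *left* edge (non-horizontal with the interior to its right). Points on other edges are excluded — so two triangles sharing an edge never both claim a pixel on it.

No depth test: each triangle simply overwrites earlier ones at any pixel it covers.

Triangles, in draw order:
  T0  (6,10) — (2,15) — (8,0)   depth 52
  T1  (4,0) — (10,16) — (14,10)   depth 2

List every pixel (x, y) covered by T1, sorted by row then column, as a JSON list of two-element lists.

T0:
  2·area = 30
  edge (6, 10)→(2, 15): d=(-4,5) right/bottom  bias=-1
  edge (2, 15)→(8, 0): d=(6,-15) top-left  bias=+0
  edge (8, 0)→(6, 10): d=(-2,10) right/bottom  bias=-1
    (3,1)@(7, 3): e=[23,3,4] → X
    (4,1)@(9, 3): e=[13,33,-16] → .
    (3,2)@(7, 5): e=[15,15,0] → .  [on edge]
    (2,4)@(5, 9): e=[9,9,12] → X
    (3,4)@(7, 9): e=[-1,39,-8] → .
    (2,5)@(5, 11): e=[1,21,8] → X
    (3,5)@(7, 11): e=[-9,51,-12] → .
    (1,6)@(3, 13): e=[3,3,24] → X
    (2,6)@(5, 13): e=[-7,33,4] → .
    (1,7)@(3, 15): e=[-5,15,20] → .
    (2,7)@(5, 15): e=[-15,45,0] → .  [on edge]
  covered (4 px):
    . . . . . . . .
    . . . X . . . .
    . . . . . . . .
    . . . . . . . .
    . . X . . . . .
    . . X . . . . .
    . X . . . . . .
    . . . . . . . .
T1:
  2·area = 100  (B↔C swapped to make it positive)
  edge (4, 0)→(14, 10): d=(10,10) right/bottom  bias=-1
  edge (14, 10)→(10, 16): d=(-4,6) right/bottom  bias=-1
  edge (10, 16)→(4, 0): d=(-6,-16) top-left  bias=+0
    (2,0)@(5, 1): e=[0,90,10] → .  [on edge]
    (3,1)@(7, 3): e=[0,70,30] → .  [on edge]
    (3,2)@(7, 5): e=[20,62,18] → X
    (4,2)@(9, 5): e=[0,50,50] → .  [on edge]
    (3,3)@(7, 7): e=[40,54,6] → X
    (4,3)@(9, 7): e=[20,42,38] → X
    (5,3)@(11, 7): e=[0,30,70] → .  [on edge]
    (3,4)@(7, 9): e=[60,46,-6] → .
    (4,4)@(9, 9): e=[40,34,26] → X
    (5,4)@(11, 9): e=[20,22,58] → X
    (6,4)@(13, 9): e=[0,10,90] → .  [on edge]
    (4,5)@(9, 11): e=[60,26,14] → X
    (7,5)@(15, 11): e=[0,-10,110] → .  [on edge]
  covered (10 px):
    . . . . . . . .
    . . . . . . . .
    . . . X . . . .
    . . . X X . . .
    . . . . X X . .
    . . . . X X X .
    . . . . X X . .
    . . . . . . . .

Final: [[3,2],[3,3],[4,3],[4,4],[5,4],[4,5],[5,5],[6,5],[4,6],[5,6]]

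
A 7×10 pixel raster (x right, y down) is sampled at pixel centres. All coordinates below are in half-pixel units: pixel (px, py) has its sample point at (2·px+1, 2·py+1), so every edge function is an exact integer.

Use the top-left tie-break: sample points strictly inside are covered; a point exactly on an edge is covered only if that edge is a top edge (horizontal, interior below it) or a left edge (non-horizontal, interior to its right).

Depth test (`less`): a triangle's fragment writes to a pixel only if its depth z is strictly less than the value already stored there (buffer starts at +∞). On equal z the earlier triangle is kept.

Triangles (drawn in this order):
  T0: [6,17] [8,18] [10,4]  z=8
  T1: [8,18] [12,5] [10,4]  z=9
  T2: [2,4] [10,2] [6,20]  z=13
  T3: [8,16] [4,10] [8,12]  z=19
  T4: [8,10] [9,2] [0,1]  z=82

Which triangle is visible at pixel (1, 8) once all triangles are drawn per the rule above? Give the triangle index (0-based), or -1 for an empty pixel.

T0:
  2·area = 30  (B↔C swapped to make it positive)
  edge (6, 17)→(10, 4): d=(4,-13) top-left  bias=+0
  edge (10, 4)→(8, 18): d=(-2,14) right/bottom  bias=-1
  edge (8, 18)→(6, 17): d=(-2,-1) top-left  bias=+0
    (4,4)@(9, 9): e=[7,4,19] → X
    (5,4)@(11, 9): e=[33,-24,21] → .
    (4,5)@(9, 11): e=[15,0,15] → .  [on edge]
    (3,7)@(7, 15): e=[5,20,5] → X
    (4,7)@(9, 15): e=[31,-8,7] → .
    (3,8)@(7, 17): e=[13,16,1] → X
    (4,8)@(9, 17): e=[39,-12,3] → .
    (3,9)@(7, 19): e=[21,12,-3] → .
  covered (3 px):
    . . . . . . .
    . . . . . . .
    . . . . . . .
    . . . . . . .
    . . . . X . .
    . . . . . . .
    . . . . . . .
    . . . X . . .
    . . . X . . .
    . . . . . . .
T1:
  2·area = 30  (B↔C swapped to make it positive)
  edge (8, 18)→(10, 4): d=(2,-14) top-left  bias=+0
  edge (10, 4)→(12, 5): d=(2,1) right/bottom  bias=-1
  edge (12, 5)→(8, 18): d=(-4,13) right/bottom  bias=-1
    (5,2)@(11, 5): e=[16,1,13] → X
    (6,2)@(13, 5): e=[44,-1,-13] → .
    (5,3)@(11, 7): e=[20,5,5] → X
    (6,3)@(13, 7): e=[48,3,-21] → .
    (5,4)@(11, 9): e=[24,9,-3] → .
    (4,5)@(9, 11): e=[0,15,15] → X  [on edge]
    (5,5)@(11, 11): e=[28,13,-11] → .
    (4,6)@(9, 13): e=[4,19,7] → X
    (5,6)@(11, 13): e=[32,17,-19] → .
    (4,7)@(9, 15): e=[8,23,-1] → .
  covered (4 px):
    . . . . . . .
    . . . . . . .
    . . . . . X .
    . . . . . X .
    . . . . . . .
    . . . . X . .
    . . . . X . .
    . . . . . . .
    . . . . . . .
    . . . . . . .
T2:
  2·area = 136
  edge (2, 4)→(10, 2): d=(8,-2) top-left  bias=+0
  edge (10, 2)→(6, 20): d=(-4,18) right/bottom  bias=-1
  edge (6, 20)→(2, 4): d=(-4,-16) top-left  bias=+0
    (3,1)@(7, 3): e=[2,50,84] → X
    (4,1)@(9, 3): e=[6,14,116] → X
    (5,1)@(11, 3): e=[10,-22,148] → .
    (1,2)@(3, 5): e=[10,114,12] → X
    (2,2)@(5, 5): e=[14,78,44] → X
    (5,2)@(11, 5): e=[26,-30,140] → .
    (1,3)@(3, 7): e=[26,106,4] → X
    (4,3)@(9, 7): e=[38,-2,100] → .
    (1,4)@(3, 9): e=[42,98,-4] → .
    (2,4)@(5, 9): e=[46,62,28] → X
    (4,4)@(9, 9): e=[54,-10,92] → .
    (2,5)@(5, 11): e=[62,54,20] → X
  covered (17 px):
    . . . . . . .
    . . . X X . .
    . X X X X . .
    . X X X . . .
    . . X X . . .
    . . X X . . .
    . . X X . . .
    . . X X . . .
    . . . . . . .
    . . . . . . .
T3:
  2·area = 16
  edge (8, 16)→(4, 10): d=(-4,-6) top-left  bias=+0
  edge (4, 10)→(8, 12): d=(4,2) right/bottom  bias=-1
  edge (8, 12)→(8, 16): d=(0,4) right/bottom  bias=-1
    (2,5)@(5, 11): e=[2,2,12] → X
    (3,5)@(7, 11): e=[14,-2,4] → .
    (2,6)@(5, 13): e=[-6,10,12] → .
    (3,6)@(7, 13): e=[6,6,4] → X
    (4,6)@(9, 13): e=[18,2,-4] → .
    (3,7)@(7, 15): e=[-2,14,4] → .
  covered (2 px):
    . . . . . . .
    . . . . . . .
    . . . . . . .
    . . . . . . .
    . . . . . . .
    . . X . . . .
    . . . X . . .
    . . . . . . .
    . . . . . . .
    . . . . . . .
T4:
  2·area = 73  (B↔C swapped to make it positive)
  edge (8, 10)→(0, 1): d=(-8,-9) top-left  bias=+0
  edge (0, 1)→(9, 2): d=(9,1) right/bottom  bias=-1
  edge (9, 2)→(8, 10): d=(-1,8) right/bottom  bias=-1
    (1,1)@(3, 3): e=[11,15,47] → X
    (2,1)@(5, 3): e=[29,13,31] → X
    (3,1)@(7, 3): e=[47,11,15] → X
    (4,1)@(9, 3): e=[65,9,-1] → .
    (1,2)@(3, 5): e=[-5,33,45] → .
    (2,2)@(5, 5): e=[13,31,29] → X
    (4,2)@(9, 5): e=[49,27,-3] → .
    (2,3)@(5, 7): e=[-3,49,27] → .
    (3,3)@(7, 7): e=[15,47,11] → X
    (4,3)@(9, 7): e=[33,45,-5] → .
    (3,4)@(7, 9): e=[-1,65,9] → .
  covered (6 px):
    . . . . . . .
    . X X X . . .
    . . X X . . .
    . . . X . . .
    . . . . . . .
    . . . . . . .
    . . . . . . .
    . . . . . . .
    . . . . . . .
    . . . . . . .

Z-buffer (winner per pixel, '.' = empty):
  . . . . . . .
  . 4 4 2 2 . .
  . 2 2 2 2 1 .
  . 2 2 2 . 1 .
  . . 2 2 0 . .
  . . 2 2 1 . .
  . . 2 2 1 . .
  . . 2 0 . . .
  . . . 0 . . .
  . . . . . . .

Answer: -1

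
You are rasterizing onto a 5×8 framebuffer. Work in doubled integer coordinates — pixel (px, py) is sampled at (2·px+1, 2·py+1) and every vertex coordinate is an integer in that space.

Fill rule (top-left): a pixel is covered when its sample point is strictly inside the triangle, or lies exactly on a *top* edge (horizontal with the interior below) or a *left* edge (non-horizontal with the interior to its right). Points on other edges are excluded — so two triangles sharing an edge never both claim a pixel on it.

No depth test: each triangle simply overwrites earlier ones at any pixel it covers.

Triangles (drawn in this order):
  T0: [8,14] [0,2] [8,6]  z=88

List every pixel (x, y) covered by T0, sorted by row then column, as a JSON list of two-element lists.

T0:
  2·area = 64
  edge (8, 14)→(0, 2): d=(-8,-12) top-left  bias=+0
  edge (0, 2)→(8, 6): d=(8,4) right/bottom  bias=-1
  edge (8, 6)→(8, 14): d=(0,8) right/bottom  bias=-1
    (0,1)@(1, 3): e=[4,4,56] → #
    (1,1)@(3, 3): e=[28,-4,40] → ·
    (0,2)@(1, 5): e=[-12,20,56] → ·
    (1,2)@(3, 5): e=[12,12,40] → #
    (2,2)@(5, 5): e=[36,4,24] → #
    (3,2)@(7, 5): e=[60,-4,8] → ·
    (1,3)@(3, 7): e=[-4,28,40] → ·
    (2,3)@(5, 7): e=[20,20,24] → #
    (3,3)@(7, 7): e=[44,12,8] → #
    (4,3)@(9, 7): e=[68,4,-8] → ·
    (2,4)@(5, 9): e=[4,36,24] → #
    (4,4)@(9, 9): e=[52,20,-8] → ·
  covered (8 px):
    · · · · ·
    # · · · ·
    · # # · ·
    · · # # ·
    · · # # ·
    · · · # ·
    · · · · ·
    · · · · ·

Answer: [[0,1],[1,2],[2,2],[2,3],[3,3],[2,4],[3,4],[3,5]]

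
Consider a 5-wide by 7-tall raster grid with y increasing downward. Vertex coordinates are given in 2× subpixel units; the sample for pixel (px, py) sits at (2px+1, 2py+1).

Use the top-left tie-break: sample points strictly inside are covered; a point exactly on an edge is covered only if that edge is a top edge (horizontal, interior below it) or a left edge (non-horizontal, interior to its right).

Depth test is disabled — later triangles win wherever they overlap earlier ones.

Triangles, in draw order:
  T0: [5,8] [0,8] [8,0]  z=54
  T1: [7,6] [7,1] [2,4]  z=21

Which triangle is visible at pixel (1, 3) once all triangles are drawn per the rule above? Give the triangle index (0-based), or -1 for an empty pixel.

T0:
  2·area = 40
  edge (5, 8)→(0, 8): d=(-5,0) right/bottom  bias=-1
  edge (0, 8)→(8, 0): d=(8,-8) top-left  bias=+0
  edge (8, 0)→(5, 8): d=(-3,8) right/bottom  bias=-1
    (3,0)@(7, 1): e=[35,0,5] → #  [on edge]
    (4,0)@(9, 1): e=[35,16,-11] → ·
    (2,1)@(5, 3): e=[25,0,15] → #  [on edge]
    (3,1)@(7, 3): e=[25,16,-1] → ·
    (1,2)@(3, 5): e=[15,0,25] → #  [on edge]
    (3,2)@(7, 5): e=[15,32,-7] → ·
    (0,3)@(1, 7): e=[5,0,35] → #  [on edge]
    (3,3)@(7, 7): e=[5,48,-13] → ·
    (0,4)@(1, 9): e=[-5,16,29] → ·
    (1,4)@(3, 9): e=[-5,32,13] → ·
    (2,4)@(5, 9): e=[-5,48,-3] → ·
  covered (7 px):
    · · · # ·
    · · # · ·
    · # # · ·
    # # # · ·
    · · · · ·
    · · · · ·
    · · · · ·
T1:
  2·area = 25  (B↔C swapped to make it positive)
  edge (7, 6)→(2, 4): d=(-5,-2) top-left  bias=+0
  edge (2, 4)→(7, 1): d=(5,-3) top-left  bias=+0
  edge (7, 1)→(7, 6): d=(0,5) right/bottom  bias=-1
    (3,0)@(7, 1): e=[25,0,0] → ·  [on edge]
    (2,1)@(5, 3): e=[11,4,10] → #
    (3,1)@(7, 3): e=[15,10,0] → ·  [on edge]
    (2,2)@(5, 5): e=[1,14,10] → #
    (3,2)@(7, 5): e=[5,20,0] → ·  [on edge]
    (2,3)@(5, 7): e=[-9,24,10] → ·
    (3,3)@(7, 7): e=[-5,30,0] → ·  [on edge]
    (3,4)@(7, 9): e=[-15,40,0] → ·  [on edge]
    (3,5)@(7, 11): e=[-25,50,0] → ·  [on edge]
    (3,6)@(7, 13): e=[-35,60,0] → ·  [on edge]
  covered (2 px):
    · · · · ·
    · · # · ·
    · · # · ·
    · · · · ·
    · · · · ·
    · · · · ·
    · · · · ·

Z-buffer (winner per pixel, '.' = empty):
  . . . 0 .
  . . 1 . .
  . 0 1 . .
  0 0 0 . .
  . . . . .
  . . . . .
  . . . . .

Final: 0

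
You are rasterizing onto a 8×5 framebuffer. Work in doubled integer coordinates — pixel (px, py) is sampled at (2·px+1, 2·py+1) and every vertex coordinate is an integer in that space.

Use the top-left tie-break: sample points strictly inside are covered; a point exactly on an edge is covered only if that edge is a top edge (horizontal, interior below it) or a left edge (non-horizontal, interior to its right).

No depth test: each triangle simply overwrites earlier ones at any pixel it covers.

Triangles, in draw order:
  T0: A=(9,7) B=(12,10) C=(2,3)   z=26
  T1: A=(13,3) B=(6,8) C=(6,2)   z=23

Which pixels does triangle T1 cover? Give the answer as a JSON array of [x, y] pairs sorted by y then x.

T0:
  2·area = 9
  edge (9, 7)→(12, 10): d=(3,3) right/bottom  bias=-1
  edge (12, 10)→(2, 3): d=(-10,-7) top-left  bias=+0
  edge (2, 3)→(9, 7): d=(7,4) right/bottom  bias=-1
    (1,0)@(3, 1): e=[0,27,-18] → .  [on edge]
    (2,1)@(5, 3): e=[0,21,-12] → .  [on edge]
    (2,2)@(5, 5): e=[6,1,2] → X
    (3,2)@(7, 5): e=[0,15,-6] → .  [on edge]
    (2,3)@(5, 7): e=[12,-19,16] → .
    (4,3)@(9, 7): e=[0,9,0] → .  [on edge]
    (5,4)@(11, 9): e=[0,3,6] → .  [on edge]
  covered (1 px):
    . . . . . . . .
    . . . . . . . .
    . . X . . . . .
    . . . . . . . .
    . . . . . . . .
T1:
  2·area = 42
  edge (13, 3)→(6, 8): d=(-7,5) right/bottom  bias=-1
  edge (6, 8)→(6, 2): d=(0,-6) top-left  bias=+0
  edge (6, 2)→(13, 3): d=(7,1) right/bottom  bias=-1
    (3,1)@(7, 3): e=[30,6,6] → X
    (4,1)@(9, 3): e=[20,18,4] → X
    (5,1)@(11, 3): e=[10,30,2] → X
    (6,1)@(13, 3): e=[0,42,0] → .  [on edge]
    (3,2)@(7, 5): e=[16,6,20] → X
    (5,2)@(11, 5): e=[-4,30,16] → .
    (3,3)@(7, 7): e=[2,6,34] → X
    (4,3)@(9, 7): e=[-8,18,32] → .
    (3,4)@(7, 9): e=[-12,6,48] → .
  covered (6 px):
    . . . . . . . .
    . . . X X X . .
    . . . X X . . .
    . . . X . . . .
    . . . . . . . .

Result: [[3,1],[4,1],[5,1],[3,2],[4,2],[3,3]]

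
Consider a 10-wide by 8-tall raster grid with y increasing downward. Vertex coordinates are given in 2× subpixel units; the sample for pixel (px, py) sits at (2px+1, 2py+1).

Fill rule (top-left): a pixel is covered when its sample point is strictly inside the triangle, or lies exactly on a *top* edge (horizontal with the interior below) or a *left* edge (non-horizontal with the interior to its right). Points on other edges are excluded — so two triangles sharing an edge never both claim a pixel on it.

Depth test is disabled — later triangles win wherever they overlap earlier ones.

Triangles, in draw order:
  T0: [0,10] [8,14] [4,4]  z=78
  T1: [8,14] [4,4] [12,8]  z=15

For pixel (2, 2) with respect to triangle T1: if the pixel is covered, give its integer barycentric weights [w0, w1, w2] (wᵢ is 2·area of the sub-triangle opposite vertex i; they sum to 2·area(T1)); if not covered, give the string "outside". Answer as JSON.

T0:
  2·area = 64  (B↔C swapped to make it positive)
  edge (0, 10)→(4, 4): d=(4,-6) top-left  bias=+0
  edge (4, 4)→(8, 14): d=(4,10) right/bottom  bias=-1
  edge (8, 14)→(0, 10): d=(-8,-4) top-left  bias=+0
    (1,3)@(3, 7): e=[6,22,36] → #
    (2,3)@(5, 7): e=[18,2,44] → #
    (3,3)@(7, 7): e=[30,-18,52] → ·
    (0,4)@(1, 9): e=[2,50,12] → #
    (3,4)@(7, 9): e=[38,-10,36] → ·
    (0,5)@(1, 11): e=[10,58,-4] → ·
    (1,5)@(3, 11): e=[22,38,4] → #
    (3,5)@(7, 11): e=[46,-2,20] → ·
    (1,6)@(3, 13): e=[30,46,-12] → ·
    (2,6)@(5, 13): e=[42,26,-4] → ·
    (3,6)@(7, 13): e=[54,6,4] → #
    (4,6)@(9, 13): e=[66,-14,12] → ·
  covered (8 px):
    · · · · · · · · · ·
    · · · · · · · · · ·
    · · · · · · · · · ·
    · # # · · · · · · ·
    # # # · · · · · · ·
    · # # · · · · · · ·
    · · · # · · · · · ·
    · · · · · · · · · ·
T1:
  2·area = 64
  edge (8, 14)→(4, 4): d=(-4,-10) top-left  bias=+0
  edge (4, 4)→(12, 8): d=(8,4) right/bottom  bias=-1
  edge (12, 8)→(8, 14): d=(-4,6) right/bottom  bias=-1
    (2,2)@(5, 5): e=[6,4,54] → #
    (3,2)@(7, 5): e=[26,-4,42] → ·
    (2,3)@(5, 7): e=[-2,20,46] → ·
    (3,3)@(7, 7): e=[18,12,34] → #
    (4,3)@(9, 7): e=[38,4,22] → #
    (5,3)@(11, 7): e=[58,-4,10] → ·
    (3,4)@(7, 9): e=[10,28,26] → #
    (5,4)@(11, 9): e=[50,12,2] → #
    (6,4)@(13, 9): e=[70,4,-10] → ·
    (3,5)@(7, 11): e=[2,44,18] → #
    (5,5)@(11, 11): e=[42,28,-6] → ·
    (3,6)@(7, 13): e=[-6,60,10] → ·
  covered (8 px):
    · · · · · · · · · ·
    · · · · · · · · · ·
    · · # · · · · · · ·
    · · · # # · · · · ·
    · · · # # # · · · ·
    · · · # # · · · · ·
    · · · · · · · · · ·
    · · · · · · · · · ·

Final: [4,54,6]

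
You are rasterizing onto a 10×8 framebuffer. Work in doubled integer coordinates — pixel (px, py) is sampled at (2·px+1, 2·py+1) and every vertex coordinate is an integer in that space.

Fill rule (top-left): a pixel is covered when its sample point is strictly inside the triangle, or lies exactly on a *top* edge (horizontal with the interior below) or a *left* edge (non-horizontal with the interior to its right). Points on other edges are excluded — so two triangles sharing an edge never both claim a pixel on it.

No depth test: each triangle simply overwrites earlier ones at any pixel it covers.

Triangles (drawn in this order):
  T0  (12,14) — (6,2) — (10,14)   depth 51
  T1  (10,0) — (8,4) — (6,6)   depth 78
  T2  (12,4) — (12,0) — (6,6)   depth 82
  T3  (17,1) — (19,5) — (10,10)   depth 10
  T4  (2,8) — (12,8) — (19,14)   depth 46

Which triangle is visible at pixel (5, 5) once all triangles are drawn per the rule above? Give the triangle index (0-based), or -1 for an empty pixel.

T0:
  2·area = 24  (B↔C swapped to make it positive)
  edge (12, 14)→(10, 14): d=(-2,0) right/bottom  bias=-1
  edge (10, 14)→(6, 2): d=(-4,-12) top-left  bias=+0
  edge (6, 2)→(12, 14): d=(6,12) right/bottom  bias=-1
    (3,2)@(7, 5): e=[18,0,6] → X  [on edge]
    (4,2)@(9, 5): e=[18,24,-18] → .
    (3,3)@(7, 7): e=[14,-8,18] → .
    (4,4)@(9, 9): e=[10,8,6] → X
    (5,4)@(11, 9): e=[10,32,-18] → .
    (4,5)@(9, 11): e=[6,0,18] → X  [on edge]
    (5,5)@(11, 11): e=[6,24,-6] → .
    (4,6)@(9, 13): e=[2,-8,30] → .
    (5,6)@(11, 13): e=[2,16,6] → X
    (6,6)@(13, 13): e=[2,40,-18] → .
    (5,7)@(11, 15): e=[-2,8,18] → .
  covered (4 px):
    . . . . . . . . . .
    . . . . . . . . . .
    . . . X . . . . . .
    . . . . . . . . . .
    . . . . X . . . . .
    . . . . X . . . . .
    . . . . . X . . . .
    . . . . . . . . . .
T1:
  2·area = 4
  edge (10, 0)→(8, 4): d=(-2,4) right/bottom  bias=-1
  edge (8, 4)→(6, 6): d=(-2,2) right/bottom  bias=-1
  edge (6, 6)→(10, 0): d=(4,-6) top-left  bias=+0
    (5,0)@(11, 1): e=[-6,0,10] → .  [on edge]
    (4,1)@(9, 3): e=[-2,0,6] → .  [on edge]
    (3,2)@(7, 5): e=[2,0,2] → .  [on edge]
    (2,3)@(5, 7): e=[6,0,-2] → .  [on edge]
    (1,4)@(3, 9): e=[10,0,-6] → .  [on edge]
    (0,5)@(1, 11): e=[14,0,-10] → .  [on edge]
  covered (0 px):
    . . . . . . . . . .
    . . . . . . . . . .
    . . . . . . . . . .
    . . . . . . . . . .
    . . . . . . . . . .
    . . . . . . . . . .
    . . . . . . . . . .
    . . . . . . . . . .
T2:
  2·area = 24  (B↔C swapped to make it positive)
  edge (12, 4)→(6, 6): d=(-6,2) right/bottom  bias=-1
  edge (6, 6)→(12, 0): d=(6,-6) top-left  bias=+0
  edge (12, 0)→(12, 4): d=(0,4) right/bottom  bias=-1
    (5,0)@(11, 1): e=[20,0,4] → X  [on edge]
    (6,0)@(13, 1): e=[16,12,-4] → .
    (4,1)@(9, 3): e=[12,0,12] → X  [on edge]
    (6,1)@(13, 3): e=[4,24,-4] → .
    (7,1)@(15, 3): e=[0,36,-12] → .  [on edge]
    (3,2)@(7, 5): e=[4,0,20] → X  [on edge]
    (4,2)@(9, 5): e=[0,12,12] → .  [on edge]
    (5,2)@(11, 5): e=[-4,24,4] → .
    (1,3)@(3, 7): e=[0,-12,36] → .  [on edge]
    (2,3)@(5, 7): e=[-4,0,28] → .  [on edge]
    (3,3)@(7, 7): e=[-8,12,20] → .
    (1,4)@(3, 9): e=[-12,0,36] → .  [on edge]
    (0,5)@(1, 11): e=[-20,0,44] → .  [on edge]
  covered (4 px):
    . . . . . X . . . .
    . . . . X X . . . .
    . . . X . . . . . .
    . . . . . . . . . .
    . . . . . . . . . .
    . . . . . . . . . .
    . . . . . . . . . .
    . . . . . . . . . .
T3:
  2·area = 46
  edge (17, 1)→(19, 5): d=(2,4) right/bottom  bias=-1
  edge (19, 5)→(10, 10): d=(-9,5) right/bottom  bias=-1
  edge (10, 10)→(17, 1): d=(7,-9) top-left  bias=+0
    (8,0)@(17, 1): e=[0,46,0] → .  [on edge]
    (8,1)@(17, 3): e=[4,28,14] → X
    (9,1)@(19, 3): e=[-4,18,32] → .
    (7,2)@(15, 5): e=[16,20,10] → X
    (9,2)@(19, 5): e=[0,0,46] → .  [on edge]
    (6,3)@(13, 7): e=[28,12,6] → X
    (8,3)@(17, 7): e=[12,-8,42] → .
    (5,4)@(11, 9): e=[40,4,2] → X
    (6,4)@(13, 9): e=[32,-6,20] → .
    (7,4)@(15, 9): e=[24,-16,38] → .
    (5,5)@(11, 11): e=[44,-14,16] → .
    (0,7)@(1, 15): e=[92,0,-46] → .  [on edge]
  covered (6 px):
    . . . . . . . . . .
    . . . . . . . . X .
    . . . . . . . X X .
    . . . . . . X X . .
    . . . . . X . . . .
    . . . . . . . . . .
    . . . . . . . . . .
    . . . . . . . . . .
T4:
  2·area = 60
  edge (2, 8)→(12, 8): d=(10,0) top-left  bias=+0
  edge (12, 8)→(19, 14): d=(7,6) right/bottom  bias=-1
  edge (19, 14)→(2, 8): d=(-17,-6) top-left  bias=+0
    (2,4)@(5, 9): e=[10,49,1] → X
    (3,4)@(7, 9): e=[10,37,13] → X
    (4,4)@(9, 9): e=[10,25,25] → X
    (5,4)@(11, 9): e=[10,13,37] → X
    (6,4)@(13, 9): e=[10,1,49] → X
    (7,4)@(15, 9): e=[10,-11,61] → .
    (2,5)@(5, 11): e=[30,63,-33] → .
    (3,5)@(7, 11): e=[30,51,-21] → .
    (4,5)@(9, 11): e=[30,39,-9] → .
    (5,5)@(11, 11): e=[30,27,3] → X
    (7,5)@(15, 11): e=[30,3,27] → X
    (8,5)@(17, 11): e=[30,-9,39] → .
  covered (9 px):
    . . . . . . . . . .
    . . . . . . . . . .
    . . . . . . . . . .
    . . . . . . . . . .
    . . X X X X X . . .
    . . . . . X X X . .
    . . . . . . . . X .
    . . . . . . . . . .

Z-buffer (winner per pixel, '.' = empty):
  . . . . . 2 . . . .
  . . . . 2 2 . . 3 .
  . . . 2 . . . 3 3 .
  . . . . . . 3 3 . .
  . . 4 4 4 4 4 . . .
  . . . . 0 4 4 4 . .
  . . . . . 0 . . 4 .
  . . . . . . . . . .

Final: 4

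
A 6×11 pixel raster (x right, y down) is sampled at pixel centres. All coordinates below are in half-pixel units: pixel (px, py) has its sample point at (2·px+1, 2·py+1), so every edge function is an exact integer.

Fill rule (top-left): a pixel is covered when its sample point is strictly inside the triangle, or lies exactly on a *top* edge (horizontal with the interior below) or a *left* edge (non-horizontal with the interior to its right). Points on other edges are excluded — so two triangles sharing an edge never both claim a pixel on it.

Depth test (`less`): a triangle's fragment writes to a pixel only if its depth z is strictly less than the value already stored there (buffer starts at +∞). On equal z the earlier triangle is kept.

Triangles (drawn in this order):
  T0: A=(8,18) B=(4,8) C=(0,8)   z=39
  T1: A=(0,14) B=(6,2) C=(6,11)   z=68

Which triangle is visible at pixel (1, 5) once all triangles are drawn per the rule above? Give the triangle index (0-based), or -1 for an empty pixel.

T0:
  2·area = 40  (B↔C swapped to make it positive)
  edge (8, 18)→(0, 8): d=(-8,-10) top-left  bias=+0
  edge (0, 8)→(4, 8): d=(4,0) top-left  bias=+0
  edge (4, 8)→(8, 18): d=(4,10) right/bottom  bias=-1
    (0,4)@(1, 9): e=[2,4,34] → #
    (1,4)@(3, 9): e=[22,4,14] → #
    (2,4)@(5, 9): e=[42,4,-6] → ·
    (0,5)@(1, 11): e=[-14,12,42] → ·
    (1,5)@(3, 11): e=[6,12,22] → #
    (2,5)@(5, 11): e=[26,12,2] → #
    (3,5)@(7, 11): e=[46,12,-18] → ·
    (1,6)@(3, 13): e=[-10,20,30] → ·
    (2,6)@(5, 13): e=[10,20,10] → #
    (3,6)@(7, 13): e=[30,20,-10] → ·
    (2,7)@(5, 15): e=[-6,28,18] → ·
  covered (5 px):
    · · · · · ·
    · · · · · ·
    · · · · · ·
    · · · · · ·
    # # · · · ·
    · # # · · ·
    · · # · · ·
    · · · · · ·
    · · · · · ·
    · · · · · ·
    · · · · · ·
T1:
  2·area = 54
  edge (0, 14)→(6, 2): d=(6,-12) top-left  bias=+0
  edge (6, 2)→(6, 11): d=(0,9) right/bottom  bias=-1
  edge (6, 11)→(0, 14): d=(-6,3) right/bottom  bias=-1
    (2,2)@(5, 5): e=[6,9,39] → #
    (3,2)@(7, 5): e=[30,-9,33] → ·
    (2,3)@(5, 7): e=[18,9,27] → #
    (3,3)@(7, 7): e=[42,-9,21] → ·
    (1,4)@(3, 9): e=[6,27,21] → #
    (3,4)@(7, 9): e=[54,-9,9] → ·
    (1,5)@(3, 11): e=[18,27,9] → #
    (3,5)@(7, 11): e=[66,-9,-3] → ·
    (0,6)@(1, 13): e=[6,45,3] → #
    (1,6)@(3, 13): e=[30,27,-3] → ·
    (2,6)@(5, 13): e=[54,9,-9] → ·
    (0,7)@(1, 15): e=[18,45,-9] → ·
  covered (7 px):
    · · · · · ·
    · · · · · ·
    · · # · · ·
    · · # · · ·
    · # # · · ·
    · # # · · ·
    # · · · · ·
    · · · · · ·
    · · · · · ·
    · · · · · ·
    · · · · · ·

Z-buffer (winner per pixel, '.' = empty):
  . . . . . .
  . . . . . .
  . . 1 . . .
  . . 1 . . .
  0 0 1 . . .
  . 0 0 . . .
  1 . 0 . . .
  . . . . . .
  . . . . . .
  . . . . . .
  . . . . . .

Result: 0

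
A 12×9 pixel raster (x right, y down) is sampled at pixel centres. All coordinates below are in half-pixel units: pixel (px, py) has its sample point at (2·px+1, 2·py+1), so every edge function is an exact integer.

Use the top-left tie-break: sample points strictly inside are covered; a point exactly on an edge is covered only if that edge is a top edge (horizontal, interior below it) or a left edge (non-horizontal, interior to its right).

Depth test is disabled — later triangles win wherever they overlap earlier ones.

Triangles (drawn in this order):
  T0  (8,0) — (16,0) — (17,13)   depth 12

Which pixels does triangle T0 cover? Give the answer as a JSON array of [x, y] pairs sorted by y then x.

T0:
  2·area = 104
  edge (8, 0)→(16, 0): d=(8,0) top-left  bias=+0
  edge (16, 0)→(17, 13): d=(1,13) right/bottom  bias=-1
  edge (17, 13)→(8, 0): d=(-9,-13) top-left  bias=+0
    (4,0)@(9, 1): e=[8,92,4] → X
    (5,0)@(11, 1): e=[8,66,30] → X
    (6,0)@(13, 1): e=[8,40,56] → X
    (7,0)@(15, 1): e=[8,14,82] → X
    (8,0)@(17, 1): e=[8,-12,108] → .
    (4,1)@(9, 3): e=[24,94,-14] → .
    (5,1)@(11, 3): e=[24,68,12] → X
    (8,1)@(17, 3): e=[24,-10,90] → .
    (5,2)@(11, 5): e=[40,70,-6] → .
    (6,2)@(13, 5): e=[40,44,20] → X
    (8,2)@(17, 5): e=[40,-8,72] → .
    (6,3)@(13, 7): e=[56,46,2] → X
    (8,6)@(17, 13): e=[104,0,0] → .  [on edge]
  covered (12 px):
    . . . . X X X X . . . .
    . . . . . X X X . . . .
    . . . . . . X X . . . .
    . . . . . . X X . . . .
    . . . . . . . X . . . .
    . . . . . . . . . . . .
    . . . . . . . . . . . .
    . . . . . . . . . . . .
    . . . . . . . . . . . .

Answer: [[4,0],[5,0],[6,0],[7,0],[5,1],[6,1],[7,1],[6,2],[7,2],[6,3],[7,3],[7,4]]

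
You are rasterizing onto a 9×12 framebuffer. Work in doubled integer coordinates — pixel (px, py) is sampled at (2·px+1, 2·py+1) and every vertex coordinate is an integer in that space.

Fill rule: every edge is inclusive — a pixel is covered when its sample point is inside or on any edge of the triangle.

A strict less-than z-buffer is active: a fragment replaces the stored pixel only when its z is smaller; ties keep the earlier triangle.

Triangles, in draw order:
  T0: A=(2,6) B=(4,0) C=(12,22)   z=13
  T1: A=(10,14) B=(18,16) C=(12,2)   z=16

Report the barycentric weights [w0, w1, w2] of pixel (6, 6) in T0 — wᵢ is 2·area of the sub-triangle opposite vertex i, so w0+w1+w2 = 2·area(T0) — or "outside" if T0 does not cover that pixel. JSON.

T0:
  2·area = 92
  edge (2, 6)→(4, 0): d=(2,-6) inclusive
  edge (4, 0)→(12, 22): d=(8,22) inclusive
  edge (12, 22)→(2, 6): d=(-10,-16) inclusive
    (1,1)@(3, 3): e=[0,46,46] → #  [on edge]
    (2,1)@(5, 3): e=[12,2,78] → #
    (3,1)@(7, 3): e=[24,-42,110] → ·
    (1,2)@(3, 5): e=[4,62,26] → #
    (3,2)@(7, 5): e=[28,-26,90] → ·
    (1,3)@(3, 7): e=[8,78,6] → #
    (3,3)@(7, 7): e=[32,-10,70] → ·
    (0,4)@(1, 9): e=[0,138,-46] → ·  [on edge]
    (1,4)@(3, 9): e=[12,94,-14] → ·
    (2,4)@(5, 9): e=[24,50,18] → #
    (3,4)@(7, 9): e=[36,6,50] → #
    (4,4)@(9, 9): e=[48,-38,82] → ·
  covered (12 px):
    · · · · · · · · ·
    · # # · · · · · ·
    · # # · · · · · ·
    · # # · · · · · ·
    · · # # · · · · ·
    · · · # · · · · ·
    · · · # · · · · ·
    · · · · # · · · ·
    · · · · # · · · ·
    · · · · · · · · ·
    · · · · · · · · ·
    · · · · · · · · ·
T1:
  2·area = 100  (B↔C swapped to make it positive)
  edge (10, 14)→(12, 2): d=(2,-12) inclusive
  edge (12, 2)→(18, 16): d=(6,14) inclusive
  edge (18, 16)→(10, 14): d=(-8,-2) inclusive
    (6,2)@(13, 5): e=[18,4,78] → #
    (7,2)@(15, 5): e=[42,-24,82] → ·
    (6,3)@(13, 7): e=[22,16,62] → #
    (7,3)@(15, 7): e=[46,-12,66] → ·
    (5,4)@(11, 9): e=[2,56,42] → #
    (7,4)@(15, 9): e=[50,0,50] → #  [on edge]
    (8,4)@(17, 9): e=[74,-28,54] → ·
    (5,5)@(11, 11): e=[6,68,26] → #
    (8,5)@(17, 11): e=[78,-16,38] → ·
    (5,6)@(11, 13): e=[10,80,10] → #
    (8,6)@(17, 13): e=[82,-4,22] → ·
    (5,7)@(11, 15): e=[14,92,-6] → ·
  covered (13 px):
    · · · · · · · · ·
    · · · · · · · · ·
    · · · · · · # · ·
    · · · · · · # · ·
    · · · · · # # # ·
    · · · · · # # # ·
    · · · · · # # # ·
    · · · · · · · # #
    · · · · · · · · ·
    · · · · · · · · ·
    · · · · · · · · ·
    · · · · · · · · ·

Answer: "outside"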